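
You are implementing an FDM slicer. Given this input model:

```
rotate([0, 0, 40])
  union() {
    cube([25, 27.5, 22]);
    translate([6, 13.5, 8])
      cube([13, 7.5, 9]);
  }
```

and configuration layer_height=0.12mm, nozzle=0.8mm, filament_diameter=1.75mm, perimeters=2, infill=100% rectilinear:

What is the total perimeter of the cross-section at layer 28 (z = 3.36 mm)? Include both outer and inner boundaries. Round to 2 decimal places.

105.00 mm

At z = 3.36 mm: the cube is present — its section is the full 25×27.5 rectangle (perimeter 105.00 mm); the cube at (6, 13.5) does not reach this height (z outside [8, 17]); Combining (union): only the 25×27.5 cube is present, so the union is just that shape — boundary = 105.00 mm; (whole slice rotated 40° about Z — lengths, areas and connectivity unchanged). Overall, the cross-section is a single solid region. Total boundary length (outer) = 105.00 mm.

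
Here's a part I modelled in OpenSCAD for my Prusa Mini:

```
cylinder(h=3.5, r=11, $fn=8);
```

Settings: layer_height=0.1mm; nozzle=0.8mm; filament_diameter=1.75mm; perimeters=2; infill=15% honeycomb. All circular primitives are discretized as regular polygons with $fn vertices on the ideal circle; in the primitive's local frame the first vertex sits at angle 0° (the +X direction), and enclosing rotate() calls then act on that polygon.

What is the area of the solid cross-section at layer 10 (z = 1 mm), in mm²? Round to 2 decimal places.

At z = 1 mm: the r=11 cylinder contributes a regular 8-gon of circumradius 11 (area = (8/2)·11.000²·sin(360°/8) = 342.24 mm²). Overall, the cross-section is a single solid region. Net area = 342.24 mm².

342.24 mm²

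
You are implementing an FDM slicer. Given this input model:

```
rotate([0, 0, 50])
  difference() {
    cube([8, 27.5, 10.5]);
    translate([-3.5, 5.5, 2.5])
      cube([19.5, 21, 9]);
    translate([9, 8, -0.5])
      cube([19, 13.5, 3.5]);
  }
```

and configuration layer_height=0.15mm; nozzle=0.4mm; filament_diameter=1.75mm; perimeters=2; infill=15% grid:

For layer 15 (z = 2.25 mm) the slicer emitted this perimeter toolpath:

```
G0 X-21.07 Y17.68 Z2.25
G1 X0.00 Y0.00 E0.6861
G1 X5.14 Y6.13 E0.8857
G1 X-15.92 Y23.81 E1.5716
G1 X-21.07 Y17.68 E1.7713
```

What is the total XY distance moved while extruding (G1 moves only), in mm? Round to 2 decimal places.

71.01 mm

Sum the Euclidean lengths of each G1 segment: total = 71.01 mm.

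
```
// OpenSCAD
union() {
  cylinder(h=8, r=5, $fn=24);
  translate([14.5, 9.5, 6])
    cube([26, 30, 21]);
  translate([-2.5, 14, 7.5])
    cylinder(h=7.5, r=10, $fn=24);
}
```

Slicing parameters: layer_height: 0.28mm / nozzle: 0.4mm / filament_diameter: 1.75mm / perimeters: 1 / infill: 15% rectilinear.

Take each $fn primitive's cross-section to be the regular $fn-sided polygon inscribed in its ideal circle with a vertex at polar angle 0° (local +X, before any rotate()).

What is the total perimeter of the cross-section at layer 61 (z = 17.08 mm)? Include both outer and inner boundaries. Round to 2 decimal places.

112.00 mm

At z = 17.08 mm: the cylinder is not intersected at this z (z outside [0, 8]); the cube at (14.5, 9.5) (footprint 26×30) is included at this height (perimeter 112.00 mm); the cylinder at (-2.5, 14) does not reach this height (z outside [7.5, 15]); Combining (union): only the 26×30 cube at (14.5, 9.5) is present, so the union is just that shape — boundary = 112.00 mm. Overall, the cross-section is a single solid region. Total boundary length (outer) = 112.00 mm.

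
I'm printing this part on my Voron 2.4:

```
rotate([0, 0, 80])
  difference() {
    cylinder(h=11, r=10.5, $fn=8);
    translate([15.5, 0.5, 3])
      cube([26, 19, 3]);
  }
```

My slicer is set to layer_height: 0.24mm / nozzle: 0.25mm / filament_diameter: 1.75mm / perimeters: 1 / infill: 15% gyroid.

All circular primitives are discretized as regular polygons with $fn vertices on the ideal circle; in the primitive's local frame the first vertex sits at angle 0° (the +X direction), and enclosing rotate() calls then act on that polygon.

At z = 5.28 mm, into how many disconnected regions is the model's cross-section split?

1

At z = 5.28 mm: the r=10.5 cylinder gives a regular 8-gon of circumradius 10.5 (constant along its height); the cube at (15.5, 0.5) is present — its section is the full 26×19 rectangle; After the difference (first − rest): starting from the r=10.5 cylinder, the 26×19 cube at (15.5, 0.5) misses the remaining region (no effect) — 1 connected region; (whole slice rotated 80° about Z — lengths, areas and connectivity unchanged). The result has 1 disconnected region.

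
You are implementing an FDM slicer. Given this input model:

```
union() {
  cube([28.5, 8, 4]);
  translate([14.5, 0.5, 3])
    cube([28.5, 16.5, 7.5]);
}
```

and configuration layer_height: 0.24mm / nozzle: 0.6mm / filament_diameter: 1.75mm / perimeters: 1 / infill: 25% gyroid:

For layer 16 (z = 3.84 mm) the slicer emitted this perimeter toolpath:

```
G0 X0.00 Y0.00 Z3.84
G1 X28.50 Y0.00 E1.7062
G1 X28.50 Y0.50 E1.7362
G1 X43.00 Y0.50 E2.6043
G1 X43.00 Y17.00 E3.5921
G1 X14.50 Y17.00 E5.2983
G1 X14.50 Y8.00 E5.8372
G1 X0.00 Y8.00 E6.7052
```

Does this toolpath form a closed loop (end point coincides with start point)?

Start point (G0): (0.00, 0.00). End point (last G1): the path does not return to the start — open.

no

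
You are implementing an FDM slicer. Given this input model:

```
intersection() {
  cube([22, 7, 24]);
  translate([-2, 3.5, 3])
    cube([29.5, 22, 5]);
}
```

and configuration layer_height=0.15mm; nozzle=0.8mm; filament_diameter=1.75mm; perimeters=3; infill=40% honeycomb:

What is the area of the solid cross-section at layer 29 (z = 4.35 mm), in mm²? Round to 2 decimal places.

At z = 4.35 mm: the cube is present — its section is the full 22×7 rectangle (area 154.00 mm²); the cube at (-2, 3.5) (footprint 29.5×22) is included at this height (area 649.00 mm²); Keeping only the common overlap: the 29.5×22 cube at (-2, 3.5) partially overlaps the 22×7 cube; clipping to the common part keeps 77.00 mm² — area = 77.00 mm². Overall, the cross-section is a single solid region. Net area = 77.00 mm².

77.00 mm²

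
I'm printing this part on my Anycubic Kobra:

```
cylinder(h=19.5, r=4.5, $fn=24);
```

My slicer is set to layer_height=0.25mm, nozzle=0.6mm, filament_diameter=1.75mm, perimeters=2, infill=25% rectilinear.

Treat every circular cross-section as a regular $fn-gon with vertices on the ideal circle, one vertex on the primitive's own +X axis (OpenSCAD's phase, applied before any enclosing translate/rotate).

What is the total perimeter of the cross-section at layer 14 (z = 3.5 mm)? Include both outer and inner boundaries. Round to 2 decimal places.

At z = 3.5 mm: the r=4.5 cylinder contributes a regular 24-gon of circumradius 4.5 (perimeter = 2·24·4.500·sin(180°/24) = 28.19 mm). Overall, the cross-section is a single solid region. Total boundary length (outer) = 28.19 mm.

28.19 mm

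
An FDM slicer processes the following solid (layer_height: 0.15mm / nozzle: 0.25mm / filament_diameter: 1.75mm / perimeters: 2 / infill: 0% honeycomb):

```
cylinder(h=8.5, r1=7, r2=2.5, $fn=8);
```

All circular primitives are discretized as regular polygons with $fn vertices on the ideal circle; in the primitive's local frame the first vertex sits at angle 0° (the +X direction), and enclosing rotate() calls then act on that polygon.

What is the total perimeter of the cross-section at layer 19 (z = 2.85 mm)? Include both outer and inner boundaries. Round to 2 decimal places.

At z = 2.85 mm: the cone (r1=7→r2=2.5) has section circumradius 5.491 here — a regular 8-gon (perimeter = 2·8·5.491·sin(180°/8) = 33.62 mm). Overall, the cross-section is a single solid region. Total boundary length (outer) = 33.62 mm.

33.62 mm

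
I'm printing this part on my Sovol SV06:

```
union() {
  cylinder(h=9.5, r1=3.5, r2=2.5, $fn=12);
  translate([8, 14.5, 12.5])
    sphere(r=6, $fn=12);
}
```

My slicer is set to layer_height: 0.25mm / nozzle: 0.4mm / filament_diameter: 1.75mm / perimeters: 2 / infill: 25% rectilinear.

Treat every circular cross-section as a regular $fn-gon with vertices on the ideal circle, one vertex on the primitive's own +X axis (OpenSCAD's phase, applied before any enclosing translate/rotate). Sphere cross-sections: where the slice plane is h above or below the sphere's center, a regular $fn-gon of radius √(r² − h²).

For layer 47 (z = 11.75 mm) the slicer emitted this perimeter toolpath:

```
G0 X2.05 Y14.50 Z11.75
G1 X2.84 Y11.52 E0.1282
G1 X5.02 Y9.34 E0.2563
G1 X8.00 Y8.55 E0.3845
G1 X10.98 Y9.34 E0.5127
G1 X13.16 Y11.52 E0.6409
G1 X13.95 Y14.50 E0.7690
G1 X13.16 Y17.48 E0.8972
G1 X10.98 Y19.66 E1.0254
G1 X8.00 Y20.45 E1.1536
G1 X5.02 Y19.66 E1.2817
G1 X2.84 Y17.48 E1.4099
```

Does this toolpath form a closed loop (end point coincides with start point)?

Start point (G0): (2.05, 14.50). End point (last G1): the path does not return to the start — open.

no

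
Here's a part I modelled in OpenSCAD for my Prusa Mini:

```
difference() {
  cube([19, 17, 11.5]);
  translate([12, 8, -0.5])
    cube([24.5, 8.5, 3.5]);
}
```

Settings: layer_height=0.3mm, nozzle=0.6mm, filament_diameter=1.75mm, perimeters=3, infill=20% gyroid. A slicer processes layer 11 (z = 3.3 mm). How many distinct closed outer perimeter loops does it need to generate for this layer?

1

At z = 3.3 mm: the cube (footprint 19×17) is included at this height; the cube at (12, 8) is not intersected at this z (z outside [-0.5, 3]); After the difference (first − rest): none of the subtracted shapes is present at this height, so the 19×17 cube is unchanged — 1 connected region. The result has 1 disconnected region.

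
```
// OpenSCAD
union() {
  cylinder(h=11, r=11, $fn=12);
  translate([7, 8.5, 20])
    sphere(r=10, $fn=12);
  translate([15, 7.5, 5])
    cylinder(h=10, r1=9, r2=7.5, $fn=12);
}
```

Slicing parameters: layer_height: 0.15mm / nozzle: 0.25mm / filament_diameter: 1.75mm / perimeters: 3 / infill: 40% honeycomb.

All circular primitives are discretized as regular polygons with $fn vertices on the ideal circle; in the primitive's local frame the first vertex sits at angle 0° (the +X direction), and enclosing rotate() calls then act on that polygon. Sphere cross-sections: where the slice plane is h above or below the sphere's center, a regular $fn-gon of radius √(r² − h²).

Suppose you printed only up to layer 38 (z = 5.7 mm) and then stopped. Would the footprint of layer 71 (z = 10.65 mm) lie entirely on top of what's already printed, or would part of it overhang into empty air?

part overhangs

Compare the two slices. At z = 5.7: the r=11 cylinder gives a regular 12-gon of circumradius 11 (constant along its height) (area = (12/2)·11.000²·sin(360°/12) = 363.00 mm²); the sphere at (7, 8.5) does not reach this height (|z−center|=14.300 > r=10); the cone at (15, 7.5): at t=0.070 of its height the radius interpolates to r₁+(r₂−r₁)t = 8.895, giving a regular 12-gon of that circumradius (area = (12/2)·8.895²·sin(360°/12) = 237.36 mm²); Taking the union: the regions partially overlap — summed areas 600.36 mm² minus the doubly-counted overlap 17.69 mm² gives 582.68 mm² — area = 582.68 mm². At z = 10.65: the r=11 cylinder contributes a regular 12-gon of circumradius 11 (area = (12/2)·11.000²·sin(360°/12) = 363.00 mm²); the r=10 sphere at (7, 8.5) contributes a regular 12-gon of circumradius √(10²−9.35²) = 3.546 (area = (12/2)·3.546²·sin(360°/12) = 37.73 mm²); the cone at (15, 7.5): at t=0.565 of its height the radius interpolates to r₁+(r₂−r₁)t = 8.152, giving a regular 12-gon of that circumradius (area = (12/2)·8.152²·sin(360°/12) = 199.39 mm²); Combining (union): the regions partially overlap — summed areas 600.12 mm² minus the doubly-counted overlap 39.66 mm² gives 560.46 mm² — area = 560.46 mm². Checking containment: at z = 10.65 the cross-section extends beyond the z = 5.7 cross-section by about 6.01 mm².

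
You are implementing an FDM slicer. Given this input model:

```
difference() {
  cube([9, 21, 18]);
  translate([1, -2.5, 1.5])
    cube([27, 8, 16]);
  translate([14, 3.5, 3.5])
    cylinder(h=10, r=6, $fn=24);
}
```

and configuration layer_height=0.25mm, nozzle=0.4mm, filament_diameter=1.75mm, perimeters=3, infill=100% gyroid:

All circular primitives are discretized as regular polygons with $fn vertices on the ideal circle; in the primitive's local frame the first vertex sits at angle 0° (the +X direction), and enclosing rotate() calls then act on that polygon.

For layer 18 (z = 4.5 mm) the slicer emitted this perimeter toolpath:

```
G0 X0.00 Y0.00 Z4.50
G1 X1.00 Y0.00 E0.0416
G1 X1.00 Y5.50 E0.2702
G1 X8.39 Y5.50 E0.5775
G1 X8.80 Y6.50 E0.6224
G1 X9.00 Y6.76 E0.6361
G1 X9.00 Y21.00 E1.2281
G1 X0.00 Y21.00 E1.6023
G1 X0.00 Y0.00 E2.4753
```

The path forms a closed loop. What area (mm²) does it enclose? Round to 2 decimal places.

144.57 mm²

Apply the shoelace formula to the sequence of (X, Y) vertices; enclosed area = 144.57 mm².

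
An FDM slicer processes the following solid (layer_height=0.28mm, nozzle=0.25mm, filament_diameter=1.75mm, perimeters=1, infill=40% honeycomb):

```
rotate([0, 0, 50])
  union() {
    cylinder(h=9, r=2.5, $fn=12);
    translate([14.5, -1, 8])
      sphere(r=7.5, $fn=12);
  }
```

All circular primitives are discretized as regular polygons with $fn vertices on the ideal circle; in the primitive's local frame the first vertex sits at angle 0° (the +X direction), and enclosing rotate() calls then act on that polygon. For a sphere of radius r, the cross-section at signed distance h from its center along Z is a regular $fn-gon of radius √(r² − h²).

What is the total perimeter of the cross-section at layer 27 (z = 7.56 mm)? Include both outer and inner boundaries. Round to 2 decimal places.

At z = 7.56 mm: the r=2.5 cylinder contributes a regular 12-gon of circumradius 2.5 (perimeter = 2·12·2.500·sin(180°/12) = 15.53 mm); the r=7.5 sphere at (14.5, -1) contributes a regular 12-gon of circumradius √(7.5²−0.44²) = 7.487 (perimeter = 2·12·7.487·sin(180°/12) = 46.51 mm); Combining (union): the 2 present regions are separate (no shared area or edge), so areas and boundary lengths simply add and each stays a separate island — boundary = 62.04 mm; (whole slice rotated 50° about Z — lengths, areas and connectivity unchanged). Overall, the cross-section has 2 separate islands. Total boundary length (outer) = 62.04 mm.

62.04 mm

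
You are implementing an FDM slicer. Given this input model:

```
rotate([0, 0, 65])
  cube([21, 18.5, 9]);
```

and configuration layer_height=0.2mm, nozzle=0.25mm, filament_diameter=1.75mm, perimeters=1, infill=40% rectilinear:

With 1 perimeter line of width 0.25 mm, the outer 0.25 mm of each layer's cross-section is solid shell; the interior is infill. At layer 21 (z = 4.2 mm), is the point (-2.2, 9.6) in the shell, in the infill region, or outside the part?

At z = 4.2 mm: the 21×18.5 cube contributes its full rectangle; (rotated 65° about Z; rotation is an isometry so areas/perimeters/island counts are preserved). Overall, the cross-section is a single solid region. Undo the 65° rotation: the query point maps to (7.771, 6.051) in the un-rotated model frame. The nearest boundary edge runs (0.00, 0.00)→(21.00, 0.00); distance from the point to it = 6.05 mm. The point is inside the cross-section and 6.05 mm from the nearest boundary — more than the 0.25 mm shell width (1 × 0.25), so it's in the infill interior.

infill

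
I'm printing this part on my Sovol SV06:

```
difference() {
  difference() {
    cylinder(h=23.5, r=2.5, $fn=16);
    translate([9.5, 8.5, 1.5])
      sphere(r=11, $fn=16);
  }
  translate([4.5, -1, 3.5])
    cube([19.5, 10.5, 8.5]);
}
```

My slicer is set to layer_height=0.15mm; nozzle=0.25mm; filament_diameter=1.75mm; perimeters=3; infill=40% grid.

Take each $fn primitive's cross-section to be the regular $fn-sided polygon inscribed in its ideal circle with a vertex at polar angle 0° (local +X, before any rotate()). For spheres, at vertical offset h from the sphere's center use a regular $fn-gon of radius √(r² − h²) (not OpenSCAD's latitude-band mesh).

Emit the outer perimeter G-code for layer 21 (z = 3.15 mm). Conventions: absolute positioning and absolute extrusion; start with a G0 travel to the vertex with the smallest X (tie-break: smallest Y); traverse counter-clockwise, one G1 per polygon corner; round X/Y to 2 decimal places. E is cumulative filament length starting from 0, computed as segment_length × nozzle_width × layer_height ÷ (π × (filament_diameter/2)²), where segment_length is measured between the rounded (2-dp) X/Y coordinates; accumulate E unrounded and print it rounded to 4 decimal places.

G0 X-2.50 Y0.00 Z3.15
G1 X-2.31 Y-0.96 E0.0153
G1 X-1.77 Y-1.77 E0.0304
G1 X-0.96 Y-2.31 E0.0456
G1 X0.00 Y-2.50 E0.0609
G1 X0.96 Y-2.31 E0.0761
G1 X1.77 Y-1.77 E0.0913
G1 X2.31 Y-0.96 E0.1065
G1 X2.50 Y0.00 E0.1217
G1 X2.42 Y0.40 E0.1281
G1 X1.81 Y0.81 E0.1396
G1 X0.78 Y2.34 E0.1683
G1 X0.00 Y2.50 E0.1807
G1 X-0.96 Y2.31 E0.1960
G1 X-1.77 Y1.77 E0.2112
G1 X-2.31 Y0.96 E0.2263
G1 X-2.50 Y0.00 E0.2416

At z = 3.15 mm: the cylinder: section is a regular 16-gon, circumradius r=2.5; the r=11 sphere at (9.5, 8.5) slices to a regular 16-gon of circumradius 10.876 (√(r²−h²) with h=1.65 from center); Taking the first minus the rest: starting from the r=2.5 cylinder, the r=11 sphere at (9.5, 8.5) partially overlaps it — only the 0.88 mm² overlap (of its 362.10 mm²) is removed, clipping the outline — 1 connected region; the cube at (4.5, -1) is absent (z outside [3.5, 12]); Taking the first minus the rest: none of the subtracted shapes is present at this height, so that combined region is unchanged — 1 connected region. The outline is a single polygon with 16 vertices. Extrusion per mm of travel: 0.25 × 0.15 / (π × 0.875²) = 0.015591. Accumulating E over each segment gives final E = 0.2416.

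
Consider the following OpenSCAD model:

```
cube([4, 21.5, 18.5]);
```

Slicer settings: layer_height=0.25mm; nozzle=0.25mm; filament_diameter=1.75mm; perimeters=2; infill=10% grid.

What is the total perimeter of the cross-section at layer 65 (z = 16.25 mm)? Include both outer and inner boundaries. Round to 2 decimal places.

At z = 16.25 mm: the 4×21.5 cube contributes its full rectangle (perimeter 51.00 mm). Overall, the cross-section is a single solid region. Total boundary length (outer) = 51.00 mm.

51.00 mm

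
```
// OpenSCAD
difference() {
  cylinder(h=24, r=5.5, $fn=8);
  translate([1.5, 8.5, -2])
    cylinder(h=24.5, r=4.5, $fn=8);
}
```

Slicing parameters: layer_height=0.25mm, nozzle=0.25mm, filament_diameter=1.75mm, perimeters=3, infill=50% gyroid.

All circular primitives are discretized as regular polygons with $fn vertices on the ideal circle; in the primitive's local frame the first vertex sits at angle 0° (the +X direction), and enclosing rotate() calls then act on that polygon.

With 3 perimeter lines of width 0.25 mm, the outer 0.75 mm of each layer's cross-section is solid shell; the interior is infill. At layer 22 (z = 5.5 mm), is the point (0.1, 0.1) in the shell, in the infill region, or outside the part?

infill

At z = 5.5 mm: the cylinder: section is a regular 8-gon, circumradius r=5.5; the r=4.5 cylinder at (1.5, 8.5) contributes a regular 8-gon of circumradius 4.5; Taking the first minus the rest: starting from the r=5.5 cylinder, the r=4.5 cylinder at (1.5, 8.5) partially overlaps it — only the 2.25 mm² overlap (of its 57.28 mm²) is removed, clipping the outline — 1 connected region. Overall, the cross-section is a single solid region. The nearest boundary edge runs (-1.06, 5.06)→(1.50, 4.00); distance from the point to it = 4.14 mm. The point is inside the cross-section and 4.14 mm from the nearest boundary — more than the 0.75 mm shell width (3 × 0.25), so it's in the infill interior.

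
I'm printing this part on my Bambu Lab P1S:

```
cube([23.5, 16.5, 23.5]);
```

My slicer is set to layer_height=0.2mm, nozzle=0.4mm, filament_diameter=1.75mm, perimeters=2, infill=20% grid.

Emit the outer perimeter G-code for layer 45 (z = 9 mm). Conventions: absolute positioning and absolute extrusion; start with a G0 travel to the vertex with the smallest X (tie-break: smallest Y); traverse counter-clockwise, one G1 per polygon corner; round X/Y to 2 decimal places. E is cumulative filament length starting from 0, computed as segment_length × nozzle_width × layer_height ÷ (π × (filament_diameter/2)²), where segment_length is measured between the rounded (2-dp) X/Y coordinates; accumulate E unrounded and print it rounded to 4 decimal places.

G0 X0.00 Y0.00 Z9.00
G1 X23.50 Y0.00 E0.7816
G1 X23.50 Y16.50 E1.3304
G1 X0.00 Y16.50 E2.1120
G1 X0.00 Y0.00 E2.6608

At z = 9 mm: the cube is present — its section is the full 23.5×16.5 rectangle. The outline is a single polygon with 4 vertices. Extrusion per mm of travel: 0.4 × 0.2 / (π × 0.875²) = 0.033260. Accumulating E over each segment gives final E = 2.6608.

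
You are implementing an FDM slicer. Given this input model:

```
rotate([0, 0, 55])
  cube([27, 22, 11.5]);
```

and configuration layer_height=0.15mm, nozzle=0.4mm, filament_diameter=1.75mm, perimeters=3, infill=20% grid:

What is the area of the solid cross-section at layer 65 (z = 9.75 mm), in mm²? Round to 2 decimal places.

At z = 9.75 mm: the cube is present — its section is the full 27×22 rectangle (area 594.00 mm²); (rotated 55° about Z; rotation is an isometry so areas/perimeters/island counts are preserved). Overall, the cross-section is a single solid region. Net area = 594.00 mm².

594.00 mm²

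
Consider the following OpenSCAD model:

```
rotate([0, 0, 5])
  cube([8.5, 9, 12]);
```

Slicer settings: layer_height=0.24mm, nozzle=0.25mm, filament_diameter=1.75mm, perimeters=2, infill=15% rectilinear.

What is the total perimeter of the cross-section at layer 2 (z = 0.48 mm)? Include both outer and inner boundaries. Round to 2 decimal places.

35.00 mm

At z = 0.48 mm: the 8.5×9 cube contributes its full rectangle (perimeter 35.00 mm); (rotated 5° about Z; rotation is an isometry so areas/perimeters/island counts are preserved). Overall, the cross-section is a single solid region. Total boundary length (outer) = 35.00 mm.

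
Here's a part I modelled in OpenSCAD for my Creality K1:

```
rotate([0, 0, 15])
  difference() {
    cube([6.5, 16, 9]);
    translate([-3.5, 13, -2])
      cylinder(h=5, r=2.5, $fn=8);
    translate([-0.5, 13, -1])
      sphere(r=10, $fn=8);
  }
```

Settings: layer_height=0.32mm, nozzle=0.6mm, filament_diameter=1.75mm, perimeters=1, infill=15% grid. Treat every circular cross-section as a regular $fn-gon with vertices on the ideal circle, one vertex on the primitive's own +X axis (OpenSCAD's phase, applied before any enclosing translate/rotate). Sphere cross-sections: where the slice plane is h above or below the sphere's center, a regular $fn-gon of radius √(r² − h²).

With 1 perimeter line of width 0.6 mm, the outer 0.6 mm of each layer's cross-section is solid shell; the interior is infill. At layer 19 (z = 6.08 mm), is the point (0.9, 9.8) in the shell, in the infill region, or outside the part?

At z = 6.08 mm: the cube is present — its section is the full 6.5×16 rectangle; the cylinder at (-3.5, 13) is not intersected at this z (z outside [-2, 3]); the sphere at (-0.5, 13): section is a regular 8-gon, circumradius = √(r²−h²) = √(10²−7.08²) = 7.062; After the difference (first − rest): starting from the 6.5×16 cube, the r=10 sphere at (-0.5, 13) partially overlaps it — only the 49.60 mm² overlap (of its 141.06 mm²) is removed, clipping the outline — 2 connected regions; (whole slice rotated 15° about Z — lengths, areas and connectivity unchanged). Overall, the cross-section has 2 separate islands. Undo the 15° rotation: the query point maps to (3.406, 9.233) in the un-rotated model frame. The nearest boundary edge runs (4.49, 8.01)→(6.50, 12.85); distance from the point to it = 1.47 mm. The point is not inside any of the regions above, so it lies outside the cross-section (1.47 mm from the nearest boundary).

outside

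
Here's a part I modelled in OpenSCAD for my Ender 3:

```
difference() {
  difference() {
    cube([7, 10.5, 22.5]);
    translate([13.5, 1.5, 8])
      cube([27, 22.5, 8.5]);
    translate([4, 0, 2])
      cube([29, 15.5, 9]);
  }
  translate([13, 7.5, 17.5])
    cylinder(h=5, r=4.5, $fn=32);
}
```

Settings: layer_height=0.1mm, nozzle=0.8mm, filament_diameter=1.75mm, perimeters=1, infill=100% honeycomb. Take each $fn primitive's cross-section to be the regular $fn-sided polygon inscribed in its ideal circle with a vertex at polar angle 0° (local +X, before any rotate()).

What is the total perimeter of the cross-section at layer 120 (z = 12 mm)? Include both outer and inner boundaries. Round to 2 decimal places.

At z = 12 mm: the cube is present — its section is the full 7×10.5 rectangle (perimeter 35.00 mm); the 27×22.5 cube at (13.5, 1.5) contributes its full rectangle (perimeter 99.00 mm); the cube at (4, 0) is absent (z outside [2, 11]); After the difference (first − rest): starting from the 7×10.5 cube, the 27×22.5 cube at (13.5, 1.5) misses the remaining region (no effect) — boundary = 35.00 mm; the cylinder at (13, 7.5) is not intersected at this z (z outside [17.5, 22.5]); Subtracting the remaining from the first: none of the subtracted shapes is present at this height, so the result so far is unchanged — boundary = 35.00 mm. Overall, the cross-section is a single solid region. Total boundary length (outer) = 35.00 mm.

35.00 mm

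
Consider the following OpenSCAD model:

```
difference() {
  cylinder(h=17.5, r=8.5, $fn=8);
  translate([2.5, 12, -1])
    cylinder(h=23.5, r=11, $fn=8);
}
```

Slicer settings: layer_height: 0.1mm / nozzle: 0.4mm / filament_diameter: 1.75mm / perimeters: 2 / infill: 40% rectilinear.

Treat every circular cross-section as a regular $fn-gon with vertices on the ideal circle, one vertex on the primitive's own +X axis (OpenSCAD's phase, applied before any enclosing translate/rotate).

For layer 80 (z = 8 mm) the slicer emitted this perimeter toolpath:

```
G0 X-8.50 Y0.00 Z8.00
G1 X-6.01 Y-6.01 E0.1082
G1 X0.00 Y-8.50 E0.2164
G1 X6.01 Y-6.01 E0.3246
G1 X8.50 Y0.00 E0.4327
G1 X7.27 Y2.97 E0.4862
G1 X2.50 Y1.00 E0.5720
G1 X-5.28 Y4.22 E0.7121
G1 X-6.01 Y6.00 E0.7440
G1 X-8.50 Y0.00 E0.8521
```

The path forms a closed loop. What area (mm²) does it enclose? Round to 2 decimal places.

Apply the shoelace formula to the sequence of (X, Y) vertices; enclosed area = 144.97 mm².

144.97 mm²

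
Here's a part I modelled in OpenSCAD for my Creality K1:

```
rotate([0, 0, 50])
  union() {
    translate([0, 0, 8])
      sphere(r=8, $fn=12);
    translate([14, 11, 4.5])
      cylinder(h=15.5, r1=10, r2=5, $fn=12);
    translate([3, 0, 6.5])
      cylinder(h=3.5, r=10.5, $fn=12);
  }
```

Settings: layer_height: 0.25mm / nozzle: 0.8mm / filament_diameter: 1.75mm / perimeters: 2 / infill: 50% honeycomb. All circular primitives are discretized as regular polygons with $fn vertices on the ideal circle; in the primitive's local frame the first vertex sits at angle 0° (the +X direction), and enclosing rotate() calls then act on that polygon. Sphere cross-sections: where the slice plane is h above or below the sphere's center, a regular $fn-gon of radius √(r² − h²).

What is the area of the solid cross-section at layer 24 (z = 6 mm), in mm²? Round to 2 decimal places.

At z = 6 mm: the r=8 sphere contributes a regular 12-gon of circumradius √(8²−2²) = 7.746 (area = (12/2)·7.746²·sin(360°/12) = 180.00 mm²); the cone at (14, 11): at t=0.097 of its height the radius interpolates to r₁+(r₂−r₁)t = 9.516, giving a regular 12-gon of that circumradius (area = (12/2)·9.516²·sin(360°/12) = 271.67 mm²); the cylinder at (3, 0) is not intersected at this z (z outside [6.5, 10]); Combining (union): the 2 present regions are separate (no shared area or edge), so areas and boundary lengths simply add and each stays a separate island — area = 451.67 mm²; (rotated 50° about Z; rotation is an isometry so areas/perimeters/island counts are preserved). Overall, the cross-section has 2 separate islands. Net area = 451.67 mm².

451.67 mm²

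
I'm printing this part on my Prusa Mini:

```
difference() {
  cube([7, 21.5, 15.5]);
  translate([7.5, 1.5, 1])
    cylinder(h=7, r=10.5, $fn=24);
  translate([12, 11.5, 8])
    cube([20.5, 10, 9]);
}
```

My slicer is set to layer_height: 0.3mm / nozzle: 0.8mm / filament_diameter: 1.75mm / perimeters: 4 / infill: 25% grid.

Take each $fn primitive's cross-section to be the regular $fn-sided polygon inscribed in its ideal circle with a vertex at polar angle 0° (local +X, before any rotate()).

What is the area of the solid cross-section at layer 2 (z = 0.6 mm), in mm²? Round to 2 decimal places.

At z = 0.6 mm: the cube is present — its section is the full 7×21.5 rectangle (area 150.50 mm²); the cylinder at (7.5, 1.5) does not reach this height (z outside [1, 8]); the cube at (12, 11.5) is not intersected at this z (z outside [8, 17]); Subtracting the remaining from the first: none of the subtracted shapes is present at this height, so the 7×21.5 cube is unchanged — area = 150.50 mm². Overall, the cross-section is a single solid region. Net area = 150.50 mm².

150.50 mm²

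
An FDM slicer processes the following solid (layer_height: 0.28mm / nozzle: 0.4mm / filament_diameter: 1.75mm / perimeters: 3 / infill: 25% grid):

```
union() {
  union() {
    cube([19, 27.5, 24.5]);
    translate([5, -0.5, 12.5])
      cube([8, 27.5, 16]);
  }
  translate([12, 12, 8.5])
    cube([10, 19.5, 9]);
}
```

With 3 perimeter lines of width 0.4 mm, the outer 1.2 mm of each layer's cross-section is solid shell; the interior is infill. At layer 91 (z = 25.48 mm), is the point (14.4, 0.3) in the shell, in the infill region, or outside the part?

At z = 25.48 mm: the cube does not reach this height (z outside [0, 24.5]); the cube at (5, -0.5) is present — its section is the full 8×27.5 rectangle; Taking the union: only the 8×27.5 cube at (5, -0.5) is present, so the union is just that shape — 1 connected region; the cube at (12, 12) is not intersected at this z (z outside [8.5, 17.5]); Combining (union): only the result so far is present, so the union is just that shape — 1 connected region. Overall, the cross-section is a single solid region. The nearest boundary edge runs (13.00, -0.50)→(13.00, 27.00); distance from the point to it = 1.40 mm. The point is not inside any of the regions above, so it lies outside the cross-section (1.40 mm from the nearest boundary).

outside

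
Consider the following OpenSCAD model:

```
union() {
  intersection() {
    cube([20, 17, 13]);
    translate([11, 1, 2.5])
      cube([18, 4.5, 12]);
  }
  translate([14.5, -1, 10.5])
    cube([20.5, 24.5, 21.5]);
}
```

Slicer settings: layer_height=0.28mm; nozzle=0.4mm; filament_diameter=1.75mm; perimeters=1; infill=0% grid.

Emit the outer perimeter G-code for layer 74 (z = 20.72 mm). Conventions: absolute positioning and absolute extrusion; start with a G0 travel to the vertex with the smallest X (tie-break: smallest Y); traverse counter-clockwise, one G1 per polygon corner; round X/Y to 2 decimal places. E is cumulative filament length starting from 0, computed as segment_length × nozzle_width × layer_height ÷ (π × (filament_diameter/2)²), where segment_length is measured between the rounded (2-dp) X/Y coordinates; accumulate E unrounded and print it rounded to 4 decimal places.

At z = 20.72 mm: the cube is absent (z outside [0, 13]); the cube at (11, 1) is not intersected at this z (z outside [2.5, 14.5]); After intersecting: at least one operand is absent at this height, so nothing remains; the cube at (14.5, -1) is present — its section is the full 20.5×24.5 rectangle; Taking the union: only the 20.5×24.5 cube at (14.5, -1) is present, so the union is just that shape — 1 connected region. The outline is a single polygon with 4 vertices. Extrusion per mm of travel: 0.4 × 0.28 / (π × 0.875²) = 0.046564. Accumulating E over each segment gives final E = 4.1908.

G0 X14.50 Y-1.00 Z20.72
G1 X35.00 Y-1.00 E0.9546
G1 X35.00 Y23.50 E2.0954
G1 X14.50 Y23.50 E3.0500
G1 X14.50 Y-1.00 E4.1908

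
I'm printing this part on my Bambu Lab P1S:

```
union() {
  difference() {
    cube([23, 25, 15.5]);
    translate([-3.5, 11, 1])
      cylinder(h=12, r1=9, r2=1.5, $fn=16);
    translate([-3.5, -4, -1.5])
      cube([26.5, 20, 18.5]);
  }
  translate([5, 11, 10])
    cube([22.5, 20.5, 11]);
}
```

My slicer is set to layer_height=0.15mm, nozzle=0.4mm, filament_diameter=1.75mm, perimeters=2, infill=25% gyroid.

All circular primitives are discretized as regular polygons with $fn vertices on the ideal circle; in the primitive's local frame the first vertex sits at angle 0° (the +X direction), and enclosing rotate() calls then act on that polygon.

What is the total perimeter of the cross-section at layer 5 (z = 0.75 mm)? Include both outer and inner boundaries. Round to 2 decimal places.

64.00 mm

At z = 0.75 mm: the cube is present — its section is the full 23×25 rectangle (perimeter 96.00 mm); the cone at (-3.5, 11) does not reach this height (z outside [1, 13]); the cube at (-3.5, -4) is present — its section is the full 26.5×20 rectangle (perimeter 93.00 mm); Taking the first minus the rest: starting from the 23×25 cube, the 26.5×20 cube at (-3.5, -4) partially overlaps it — only the 368.00 mm² overlap (of its 530.00 mm²) is removed, clipping the outline — boundary = 64.00 mm; the cube at (5, 11) is absent (z outside [10, 21]); Combining (union): only the result so far is present, so the union is just that shape — boundary = 64.00 mm. Overall, the cross-section is a single solid region. Total boundary length (outer) = 64.00 mm.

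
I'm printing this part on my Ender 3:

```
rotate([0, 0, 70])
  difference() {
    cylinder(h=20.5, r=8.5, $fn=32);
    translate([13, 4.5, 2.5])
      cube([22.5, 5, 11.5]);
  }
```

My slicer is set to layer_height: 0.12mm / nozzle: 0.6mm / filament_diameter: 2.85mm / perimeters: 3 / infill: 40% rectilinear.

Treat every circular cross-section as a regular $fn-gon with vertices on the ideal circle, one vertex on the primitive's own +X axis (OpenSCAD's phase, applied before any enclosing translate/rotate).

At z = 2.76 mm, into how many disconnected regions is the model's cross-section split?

At z = 2.76 mm: the r=8.5 cylinder gives a regular 32-gon of circumradius 8.5 (constant along its height); the cube at (13, 4.5) is present — its section is the full 22.5×5 rectangle; Taking the first minus the rest: starting from the r=8.5 cylinder, the 22.5×5 cube at (13, 4.5) misses the remaining region (no effect) — 1 connected region; (whole slice rotated 70° about Z — lengths, areas and connectivity unchanged). The result has 1 disconnected region.

1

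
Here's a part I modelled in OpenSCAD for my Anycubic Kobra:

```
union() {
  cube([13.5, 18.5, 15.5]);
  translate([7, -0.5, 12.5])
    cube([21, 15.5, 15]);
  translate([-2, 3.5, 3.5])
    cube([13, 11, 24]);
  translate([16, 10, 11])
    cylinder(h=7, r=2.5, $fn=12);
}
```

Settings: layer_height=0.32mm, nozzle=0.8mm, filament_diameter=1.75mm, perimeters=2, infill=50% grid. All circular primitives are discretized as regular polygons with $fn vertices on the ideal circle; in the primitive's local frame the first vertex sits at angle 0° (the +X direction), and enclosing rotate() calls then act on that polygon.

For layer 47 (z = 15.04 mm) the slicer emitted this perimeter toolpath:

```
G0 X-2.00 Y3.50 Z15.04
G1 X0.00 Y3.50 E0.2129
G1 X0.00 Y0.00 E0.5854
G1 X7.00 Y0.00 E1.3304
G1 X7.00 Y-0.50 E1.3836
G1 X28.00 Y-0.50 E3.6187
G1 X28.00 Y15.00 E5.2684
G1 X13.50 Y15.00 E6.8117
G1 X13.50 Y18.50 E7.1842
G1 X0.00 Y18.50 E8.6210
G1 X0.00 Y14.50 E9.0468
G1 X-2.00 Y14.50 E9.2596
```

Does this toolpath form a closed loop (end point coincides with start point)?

no

Start point (G0): (-2.00, 3.50). End point (last G1): the path does not return to the start — open.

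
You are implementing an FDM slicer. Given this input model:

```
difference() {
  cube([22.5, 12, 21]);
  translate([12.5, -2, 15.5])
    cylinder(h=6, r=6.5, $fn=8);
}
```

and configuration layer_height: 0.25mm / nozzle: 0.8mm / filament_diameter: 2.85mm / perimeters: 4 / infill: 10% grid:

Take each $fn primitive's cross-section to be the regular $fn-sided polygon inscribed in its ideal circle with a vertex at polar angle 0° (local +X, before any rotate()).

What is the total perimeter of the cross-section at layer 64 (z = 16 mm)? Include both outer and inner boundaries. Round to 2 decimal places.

At z = 16 mm: the cube is present — its section is the full 22.5×12 rectangle (perimeter 69.00 mm); the r=6.5 cylinder at (12.5, -2) gives a regular 8-gon of circumradius 6.5 (constant along its height) (perimeter = 2·8·6.500·sin(180°/8) = 39.80 mm); After the difference (first − rest): starting from the 22.5×12 cube, the r=6.5 cylinder at (12.5, -2) partially overlaps it — only the 35.41 mm² overlap (of its 119.50 mm²) is removed, clipping the outline — boundary = 73.23 mm. Overall, the cross-section is a single solid region. Total boundary length (outer) = 73.23 mm.

73.23 mm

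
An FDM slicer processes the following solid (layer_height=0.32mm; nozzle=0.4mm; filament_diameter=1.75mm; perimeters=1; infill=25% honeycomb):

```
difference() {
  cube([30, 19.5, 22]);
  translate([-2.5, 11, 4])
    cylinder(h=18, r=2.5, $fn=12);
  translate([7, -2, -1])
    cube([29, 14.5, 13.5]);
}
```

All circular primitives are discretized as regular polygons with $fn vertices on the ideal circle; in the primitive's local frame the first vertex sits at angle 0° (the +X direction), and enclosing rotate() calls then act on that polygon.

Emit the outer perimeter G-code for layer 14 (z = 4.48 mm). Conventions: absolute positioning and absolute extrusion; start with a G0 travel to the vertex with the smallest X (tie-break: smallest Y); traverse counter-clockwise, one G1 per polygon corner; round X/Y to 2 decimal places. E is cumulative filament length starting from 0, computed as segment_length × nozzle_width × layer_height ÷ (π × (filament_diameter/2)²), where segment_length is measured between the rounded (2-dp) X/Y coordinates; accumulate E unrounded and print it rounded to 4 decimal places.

At z = 4.48 mm: the cube (footprint 30×19.5) is included at this height; the r=2.5 cylinder at (-2.5, 11) gives a regular 12-gon of circumradius 2.5 (constant along its height); the cube at (7, -2) (footprint 29×14.5) is included at this height; Subtracting the remaining from the first: starting from the 30×19.5 cube, the r=2.5 cylinder at (-2.5, 11) misses the remaining region (no effect); the 29×14.5 cube at (7, -2) partially overlaps it — only the 287.50 mm² overlap (of its 420.50 mm²) is removed, clipping the outline — 1 connected region. The outline is a single polygon with 6 vertices. Extrusion per mm of travel: 0.4 × 0.32 / (π × 0.875²) = 0.053216. Accumulating E over each segment gives final E = 5.2684.

G0 X0.00 Y0.00 Z4.48
G1 X7.00 Y0.00 E0.3725
G1 X7.00 Y12.50 E1.0377
G1 X30.00 Y12.50 E2.2617
G1 X30.00 Y19.50 E2.6342
G1 X0.00 Y19.50 E4.2307
G1 X0.00 Y0.00 E5.2684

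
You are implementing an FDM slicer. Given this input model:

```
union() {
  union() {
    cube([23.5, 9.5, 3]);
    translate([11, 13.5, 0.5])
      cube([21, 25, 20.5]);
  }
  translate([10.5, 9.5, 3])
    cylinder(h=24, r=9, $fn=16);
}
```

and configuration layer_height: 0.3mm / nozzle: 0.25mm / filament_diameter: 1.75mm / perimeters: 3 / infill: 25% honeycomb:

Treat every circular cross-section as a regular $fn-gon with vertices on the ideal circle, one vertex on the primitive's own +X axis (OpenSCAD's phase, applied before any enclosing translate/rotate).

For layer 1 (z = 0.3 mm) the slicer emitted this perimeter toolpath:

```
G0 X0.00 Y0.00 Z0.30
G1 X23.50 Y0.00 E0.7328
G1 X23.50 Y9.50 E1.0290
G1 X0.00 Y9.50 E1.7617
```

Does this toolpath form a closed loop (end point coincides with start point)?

Start point (G0): (0.00, 0.00). End point (last G1): the path does not return to the start — open.

no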